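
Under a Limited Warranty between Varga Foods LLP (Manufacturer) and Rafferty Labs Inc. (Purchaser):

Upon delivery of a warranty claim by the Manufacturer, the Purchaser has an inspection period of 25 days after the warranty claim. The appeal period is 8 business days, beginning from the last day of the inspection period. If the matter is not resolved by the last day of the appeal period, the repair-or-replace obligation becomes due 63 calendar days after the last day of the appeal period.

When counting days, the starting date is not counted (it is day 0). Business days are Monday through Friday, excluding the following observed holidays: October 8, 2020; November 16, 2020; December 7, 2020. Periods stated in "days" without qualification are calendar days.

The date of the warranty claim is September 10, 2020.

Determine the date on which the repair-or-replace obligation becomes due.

Adding 25 calendar days to September 10, 2020 gives October 5, 2020, which is the last day of the inspection period.
The last day of the appeal period: 8 business days after Monday, October 5, 2020, skipping weekends and the listed holiday on Oct 8 — Oct 6, Oct 7, Oct 9, Oct 12, Oct 13, Oct 14, Oct 15, Oct 16 — lands on Friday, October 16, 2020.
The date on which the repair-or-replace obligation becomes due: 63 calendar days after October 16, 2020 is December 18, 2020.

December 18, 2020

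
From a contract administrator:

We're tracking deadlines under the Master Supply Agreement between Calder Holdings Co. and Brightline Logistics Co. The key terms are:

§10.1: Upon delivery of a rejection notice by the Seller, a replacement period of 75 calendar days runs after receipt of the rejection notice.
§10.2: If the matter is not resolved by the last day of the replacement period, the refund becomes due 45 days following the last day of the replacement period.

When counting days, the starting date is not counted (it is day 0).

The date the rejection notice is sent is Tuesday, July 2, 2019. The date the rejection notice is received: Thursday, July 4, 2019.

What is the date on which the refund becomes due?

The last day of the replacement period: 75 calendar days after July 4, 2019 is September 17, 2019.
Adding 45 calendar days to September 17, 2019 gives November 1, 2019, which is the date on which the refund becomes due.

November 1, 2019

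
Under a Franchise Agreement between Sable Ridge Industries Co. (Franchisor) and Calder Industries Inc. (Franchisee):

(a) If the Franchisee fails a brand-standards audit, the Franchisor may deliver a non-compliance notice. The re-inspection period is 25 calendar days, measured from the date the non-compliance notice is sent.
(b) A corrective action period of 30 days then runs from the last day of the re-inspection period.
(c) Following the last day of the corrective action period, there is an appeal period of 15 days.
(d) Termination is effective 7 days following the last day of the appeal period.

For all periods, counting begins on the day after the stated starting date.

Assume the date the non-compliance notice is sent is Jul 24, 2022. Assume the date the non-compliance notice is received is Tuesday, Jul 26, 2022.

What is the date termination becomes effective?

The last day of the re-inspection period: Jul 24, 2022 + 25 days = Aug 18, 2022.
The last day of the corrective action period: Aug 18, 2022 + 30 days = Sep 17, 2022.
The last day of the appeal period: Sep 17, 2022 + 15 days = Oct 2, 2022.
Adding 7 calendar days to Oct 2, 2022 gives Oct 9, 2022, which is the date termination becomes effective.

Oct 9, 2022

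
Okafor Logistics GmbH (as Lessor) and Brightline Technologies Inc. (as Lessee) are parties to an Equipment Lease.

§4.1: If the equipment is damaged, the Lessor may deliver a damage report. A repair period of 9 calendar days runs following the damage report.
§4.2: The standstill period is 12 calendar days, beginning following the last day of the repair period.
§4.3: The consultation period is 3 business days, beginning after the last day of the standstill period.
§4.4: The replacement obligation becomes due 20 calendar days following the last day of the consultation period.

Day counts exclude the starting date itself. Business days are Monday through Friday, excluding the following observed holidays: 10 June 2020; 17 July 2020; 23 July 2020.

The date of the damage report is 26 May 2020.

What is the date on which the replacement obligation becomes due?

9 July 2020

The last day of the repair period: 9 calendar days after 26 May 2020 is 4 June 2020.
The last day of the standstill period: 4 June 2020 + 12 days = 16 June 2020.
From Tuesday, 16 June 2020, 3 business days (Jun 17, Jun 18, Jun 19, skipping weekends) brings us to Friday, 19 June 2020, which is the last day of the consultation period.
The date on which the replacement obligation becomes due: 19 June 2020 + 20 days = 9 July 2020.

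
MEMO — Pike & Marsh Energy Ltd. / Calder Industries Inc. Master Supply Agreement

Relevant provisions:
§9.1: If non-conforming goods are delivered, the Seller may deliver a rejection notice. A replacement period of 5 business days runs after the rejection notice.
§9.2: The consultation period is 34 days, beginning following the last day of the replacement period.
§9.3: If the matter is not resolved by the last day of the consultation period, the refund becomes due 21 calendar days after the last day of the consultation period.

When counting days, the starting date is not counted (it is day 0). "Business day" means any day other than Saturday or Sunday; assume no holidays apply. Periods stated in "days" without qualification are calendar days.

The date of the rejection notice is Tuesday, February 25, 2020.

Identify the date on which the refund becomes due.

The last day of the replacement period: counting 5 business days from Tuesday, February 25, 2020 (Feb 26, Feb 27, Feb 28, Mar 2, Mar 3, skipping weekends) reaches Tuesday, March 3, 2020.
The last day of the consultation period: 34 calendar days after March 3, 2020 is April 6, 2020.
The date on which the refund becomes due: April 6, 2020 + 21 days = April 27, 2020.

April 27, 2020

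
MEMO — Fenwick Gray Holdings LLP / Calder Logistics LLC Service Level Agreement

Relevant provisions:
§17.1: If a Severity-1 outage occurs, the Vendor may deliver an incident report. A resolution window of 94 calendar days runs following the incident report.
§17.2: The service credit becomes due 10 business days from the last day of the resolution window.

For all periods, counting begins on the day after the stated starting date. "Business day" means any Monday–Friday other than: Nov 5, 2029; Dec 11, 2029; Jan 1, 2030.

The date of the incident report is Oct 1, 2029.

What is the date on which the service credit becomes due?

Jan 17, 2030

The last day of the resolution window: 94 calendar days after Oct 1, 2029 is Jan 3, 2030.
From Thursday, Jan 3, 2030, 10 business days (Jan 4, Jan 7, Jan 8, Jan 9, Jan 10, Jan 11, Jan 14, Jan 15, Jan 16, Jan 17, skipping weekends) brings us to Thursday, Jan 17, 2030, which is the date on which the service credit becomes due.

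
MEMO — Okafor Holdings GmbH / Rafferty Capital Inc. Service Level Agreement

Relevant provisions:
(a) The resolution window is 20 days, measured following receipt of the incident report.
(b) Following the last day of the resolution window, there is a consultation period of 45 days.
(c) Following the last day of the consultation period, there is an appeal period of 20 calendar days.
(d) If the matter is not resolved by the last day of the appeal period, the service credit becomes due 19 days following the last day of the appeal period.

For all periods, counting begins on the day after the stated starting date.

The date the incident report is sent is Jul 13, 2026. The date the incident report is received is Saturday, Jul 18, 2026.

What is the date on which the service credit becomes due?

Oct 30, 2026

The last day of the resolution window: 20 calendar days after Jul 18, 2026 is Aug 7, 2026.
The last day of the consultation period: 45 calendar days after Aug 7, 2026 is Sep 21, 2026.
The last day of the appeal period: 20 calendar days after Sep 21, 2026 is Oct 11, 2026.
The date on which the service credit becomes due: Oct 11, 2026 + 19 days = Oct 30, 2026.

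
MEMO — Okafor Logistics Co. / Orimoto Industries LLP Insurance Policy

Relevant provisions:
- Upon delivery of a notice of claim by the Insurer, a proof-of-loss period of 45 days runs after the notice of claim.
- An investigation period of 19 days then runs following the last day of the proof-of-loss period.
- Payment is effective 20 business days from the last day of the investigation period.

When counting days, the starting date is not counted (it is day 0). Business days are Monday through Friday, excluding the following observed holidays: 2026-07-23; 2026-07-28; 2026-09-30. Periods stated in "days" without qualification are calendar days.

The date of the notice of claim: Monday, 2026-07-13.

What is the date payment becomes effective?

The last day of the proof-of-loss period: 45 calendar days after 2026-07-13 is 2026-08-27.
Adding 19 calendar days to 2026-08-27 gives 2026-09-15, which is the last day of the investigation period.
The date payment becomes effective: 20 business days after Tuesday, 2026-09-15, skipping weekends and the listed holiday on Sep 30 — Sep 16, Sep 17, Sep 18, Sep 21, …, Oct 12, Oct 13, Oct 14 — lands on Wednesday, 2026-10-14.

2026-10-14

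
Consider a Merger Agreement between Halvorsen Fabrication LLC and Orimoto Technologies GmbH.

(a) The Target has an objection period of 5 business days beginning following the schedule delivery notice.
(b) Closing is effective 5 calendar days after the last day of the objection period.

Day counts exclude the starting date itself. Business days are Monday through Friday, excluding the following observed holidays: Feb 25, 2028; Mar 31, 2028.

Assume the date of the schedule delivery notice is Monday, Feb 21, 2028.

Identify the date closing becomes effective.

Mar 5, 2028

The last day of the objection period: counting 5 business days from Monday, Feb 21, 2028 (Feb 22, Feb 23, Feb 24, Feb 28, Feb 29, skipping weekends and the listed holiday on Feb 25) reaches Tuesday, Feb 29, 2028.
The date closing becomes effective: 5 calendar days after Feb 29, 2028 is Mar 5, 2028.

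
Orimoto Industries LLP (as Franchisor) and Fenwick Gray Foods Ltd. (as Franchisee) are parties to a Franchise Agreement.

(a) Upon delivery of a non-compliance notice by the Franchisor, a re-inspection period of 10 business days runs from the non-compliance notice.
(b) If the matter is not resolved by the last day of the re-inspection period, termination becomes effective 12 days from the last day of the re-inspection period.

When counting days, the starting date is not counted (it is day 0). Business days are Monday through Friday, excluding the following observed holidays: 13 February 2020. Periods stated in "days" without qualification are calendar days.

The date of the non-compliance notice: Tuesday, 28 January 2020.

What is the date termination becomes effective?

23 February 2020

From Tuesday, 28 January 2020, 10 business days (Jan 29, Jan 30, Jan 31, Feb 3, Feb 4, Feb 5, Feb 6, Feb 7, Feb 10, Feb 11, skipping weekends) brings us to Tuesday, 11 February 2020, which is the last day of the re-inspection period.
The date termination becomes effective: 11 February 2020 + 12 days = 23 February 2020.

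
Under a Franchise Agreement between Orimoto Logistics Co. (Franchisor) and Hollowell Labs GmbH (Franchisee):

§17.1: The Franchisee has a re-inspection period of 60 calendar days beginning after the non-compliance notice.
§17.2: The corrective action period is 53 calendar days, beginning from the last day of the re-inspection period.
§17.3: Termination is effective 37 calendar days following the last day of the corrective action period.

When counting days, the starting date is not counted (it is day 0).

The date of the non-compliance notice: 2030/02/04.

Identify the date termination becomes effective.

2030/07/04

The last day of the re-inspection period: 60 calendar days after 2030/02/04 is 2030/04/05.
The last day of the corrective action period: 2030/04/05 + 53 days = 2030/05/28.
The date termination becomes effective: 37 calendar days after 2030/05/28 is 2030/07/04.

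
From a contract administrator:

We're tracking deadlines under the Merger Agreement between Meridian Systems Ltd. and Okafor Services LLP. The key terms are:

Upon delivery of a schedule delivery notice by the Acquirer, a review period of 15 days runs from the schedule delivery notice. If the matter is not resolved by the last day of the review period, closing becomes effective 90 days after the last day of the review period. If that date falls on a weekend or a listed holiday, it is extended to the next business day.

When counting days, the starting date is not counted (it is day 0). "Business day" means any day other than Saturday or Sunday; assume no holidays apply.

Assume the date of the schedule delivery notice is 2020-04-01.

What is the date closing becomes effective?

Adding 15 calendar days to 2020-04-01 gives 2020-04-16, which is the last day of the review period.
Adding 90 calendar days to 2020-04-16 gives 2020-07-15, which is the date closing becomes effective. 2020-07-15 is a Wednesday, so no roll-forward applies.

2020-07-15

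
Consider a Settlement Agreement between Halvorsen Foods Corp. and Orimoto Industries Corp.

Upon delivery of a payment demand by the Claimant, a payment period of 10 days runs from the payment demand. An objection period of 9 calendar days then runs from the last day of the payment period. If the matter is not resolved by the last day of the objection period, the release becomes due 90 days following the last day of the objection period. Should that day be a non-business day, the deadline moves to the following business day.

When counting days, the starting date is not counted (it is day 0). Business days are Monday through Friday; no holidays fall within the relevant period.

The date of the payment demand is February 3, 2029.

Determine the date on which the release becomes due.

May 23, 2029

The last day of the payment period: 10 calendar days after February 3, 2029 is February 13, 2029.
The last day of the objection period: 9 calendar days after February 13, 2029 is February 22, 2029.
Adding 90 calendar days to February 22, 2029 gives May 23, 2029, which is the date on which the release becomes due. May 23, 2029 is a Wednesday, so no roll-forward applies.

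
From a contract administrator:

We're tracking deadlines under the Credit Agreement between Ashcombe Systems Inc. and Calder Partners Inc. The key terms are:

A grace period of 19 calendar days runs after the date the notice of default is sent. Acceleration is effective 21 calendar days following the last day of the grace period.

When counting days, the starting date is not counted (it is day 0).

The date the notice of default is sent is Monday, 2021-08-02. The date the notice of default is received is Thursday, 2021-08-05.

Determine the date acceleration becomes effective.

The last day of the grace period: 2021-08-02 + 19 days = 2021-08-21.
Adding 21 calendar days to 2021-08-21 gives 2021-09-11, which is the date acceleration becomes effective.

2021-09-11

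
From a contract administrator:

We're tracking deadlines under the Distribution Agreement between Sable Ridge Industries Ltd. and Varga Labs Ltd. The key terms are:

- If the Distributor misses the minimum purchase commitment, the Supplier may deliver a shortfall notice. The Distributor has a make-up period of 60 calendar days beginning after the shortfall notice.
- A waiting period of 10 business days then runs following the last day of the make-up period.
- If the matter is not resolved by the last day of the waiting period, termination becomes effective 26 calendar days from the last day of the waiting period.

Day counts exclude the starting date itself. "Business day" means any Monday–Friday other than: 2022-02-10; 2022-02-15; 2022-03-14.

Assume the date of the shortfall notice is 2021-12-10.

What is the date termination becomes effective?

2022-03-22

The last day of the make-up period: 60 calendar days after 2021-12-10 is 2022-02-08.
From Tuesday, 2022-02-08, 10 business days (Feb 9, Feb 11, Feb 14, Feb 16, Feb 17, Feb 18, Feb 21, Feb 22, Feb 23, Feb 24, skipping weekends and the listed holidays on Feb 10, Feb 15) brings us to Thursday, 2022-02-24, which is the last day of the waiting period.
The date termination becomes effective: 2022-02-24 + 26 days = 2022-03-22.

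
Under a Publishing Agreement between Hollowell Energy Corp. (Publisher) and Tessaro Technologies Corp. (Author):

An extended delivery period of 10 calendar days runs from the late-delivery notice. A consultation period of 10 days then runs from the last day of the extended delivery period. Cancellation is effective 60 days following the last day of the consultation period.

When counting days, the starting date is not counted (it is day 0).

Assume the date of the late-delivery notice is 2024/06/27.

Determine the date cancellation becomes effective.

Adding 10 calendar days to 2024/06/27 gives 2024/07/07, which is the last day of the extended delivery period.
Adding 10 calendar days to 2024/07/07 gives 2024/07/17, which is the last day of the consultation period.
Adding 60 calendar days to 2024/07/17 gives 2024/09/15, which is the date cancellation becomes effective.

2024/09/15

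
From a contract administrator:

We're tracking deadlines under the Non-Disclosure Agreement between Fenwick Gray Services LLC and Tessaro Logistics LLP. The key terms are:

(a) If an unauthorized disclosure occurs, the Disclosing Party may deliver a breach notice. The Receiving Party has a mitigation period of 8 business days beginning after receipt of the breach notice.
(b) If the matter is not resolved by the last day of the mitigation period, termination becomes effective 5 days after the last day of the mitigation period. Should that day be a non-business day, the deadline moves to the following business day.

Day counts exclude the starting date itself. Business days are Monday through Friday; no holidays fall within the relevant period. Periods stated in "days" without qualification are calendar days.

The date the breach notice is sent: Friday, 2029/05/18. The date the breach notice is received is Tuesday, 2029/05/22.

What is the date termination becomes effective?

The last day of the mitigation period: counting 8 business days from Tuesday, 2029/05/22 (May 23, May 24, May 25, May 28, May 29, May 30, May 31, Jun 1, skipping weekends) reaches Friday, 2029/06/01.
The date termination becomes effective: 2029/06/01 + 5 days = 2029/06/06. 2029/06/06 is a Wednesday, so no roll-forward applies.

2029/06/06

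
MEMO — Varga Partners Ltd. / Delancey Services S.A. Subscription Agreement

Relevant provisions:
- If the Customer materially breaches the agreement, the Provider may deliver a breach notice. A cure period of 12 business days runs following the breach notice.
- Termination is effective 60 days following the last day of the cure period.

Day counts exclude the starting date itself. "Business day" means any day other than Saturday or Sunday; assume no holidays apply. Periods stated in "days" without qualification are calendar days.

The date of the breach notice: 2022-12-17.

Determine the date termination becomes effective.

2023-03-04

From Saturday, 2022-12-17, 12 business days (Dec 19, Dec 20, Dec 21, Dec 22, …, Dec 30, Jan 2, Jan 3, skipping weekends) brings us to Tuesday, 2023-01-03, which is the last day of the cure period.
The date termination becomes effective: 2023-01-03 + 60 days = 2023-03-04.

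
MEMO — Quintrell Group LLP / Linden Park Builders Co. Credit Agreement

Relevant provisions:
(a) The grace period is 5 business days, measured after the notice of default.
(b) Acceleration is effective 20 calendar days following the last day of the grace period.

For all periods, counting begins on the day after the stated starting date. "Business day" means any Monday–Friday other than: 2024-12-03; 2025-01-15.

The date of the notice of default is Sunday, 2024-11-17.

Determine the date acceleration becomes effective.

The last day of the grace period: counting 5 business days from Sunday, 2024-11-17 (Nov 18, Nov 19, Nov 20, Nov 21, Nov 22, skipping weekends) reaches Friday, 2024-11-22.
The date acceleration becomes effective: 20 calendar days after 2024-11-22 is 2024-12-12.

2024-12-12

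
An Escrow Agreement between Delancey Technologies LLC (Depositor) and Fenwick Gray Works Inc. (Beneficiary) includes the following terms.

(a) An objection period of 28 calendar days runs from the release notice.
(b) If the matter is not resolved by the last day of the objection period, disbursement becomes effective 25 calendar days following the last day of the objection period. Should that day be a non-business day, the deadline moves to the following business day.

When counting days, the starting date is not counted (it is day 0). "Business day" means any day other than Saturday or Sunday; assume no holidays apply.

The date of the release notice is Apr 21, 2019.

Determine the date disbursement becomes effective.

Jun 13, 2019

The last day of the objection period: Apr 21, 2019 + 28 days = May 19, 2019.
The date disbursement becomes effective: 25 calendar days after May 19, 2019 is Jun 13, 2019. Jun 13, 2019 is a Thursday, so no roll-forward applies.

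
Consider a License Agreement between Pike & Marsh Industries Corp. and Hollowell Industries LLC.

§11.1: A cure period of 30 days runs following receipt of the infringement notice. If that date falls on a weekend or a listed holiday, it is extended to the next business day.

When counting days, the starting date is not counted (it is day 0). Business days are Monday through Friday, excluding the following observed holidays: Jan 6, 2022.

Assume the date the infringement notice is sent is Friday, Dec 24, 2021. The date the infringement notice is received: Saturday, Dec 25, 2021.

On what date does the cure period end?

Adding 30 calendar days to Dec 25, 2021 gives Jan 24, 2022, which is the last day of the cure period. Jan 24, 2022 is a Monday and is not a listed holiday, so no roll-forward applies.

Jan 24, 2022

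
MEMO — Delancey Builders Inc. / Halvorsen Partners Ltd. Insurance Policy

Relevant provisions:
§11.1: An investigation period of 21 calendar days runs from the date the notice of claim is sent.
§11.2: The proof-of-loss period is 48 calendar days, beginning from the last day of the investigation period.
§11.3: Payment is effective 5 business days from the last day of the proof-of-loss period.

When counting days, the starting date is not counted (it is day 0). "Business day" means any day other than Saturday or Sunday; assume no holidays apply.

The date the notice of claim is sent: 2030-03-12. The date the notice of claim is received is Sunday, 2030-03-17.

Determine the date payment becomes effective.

2030-05-27

The last day of the investigation period: 21 calendar days after 2030-03-12 is 2030-04-02.
The last day of the proof-of-loss period: 48 calendar days after 2030-04-02 is 2030-05-20.
The date payment becomes effective: counting 5 business days from Monday, 2030-05-20 (May 21, May 22, May 23, May 24, May 27, skipping weekends) reaches Monday, 2030-05-27.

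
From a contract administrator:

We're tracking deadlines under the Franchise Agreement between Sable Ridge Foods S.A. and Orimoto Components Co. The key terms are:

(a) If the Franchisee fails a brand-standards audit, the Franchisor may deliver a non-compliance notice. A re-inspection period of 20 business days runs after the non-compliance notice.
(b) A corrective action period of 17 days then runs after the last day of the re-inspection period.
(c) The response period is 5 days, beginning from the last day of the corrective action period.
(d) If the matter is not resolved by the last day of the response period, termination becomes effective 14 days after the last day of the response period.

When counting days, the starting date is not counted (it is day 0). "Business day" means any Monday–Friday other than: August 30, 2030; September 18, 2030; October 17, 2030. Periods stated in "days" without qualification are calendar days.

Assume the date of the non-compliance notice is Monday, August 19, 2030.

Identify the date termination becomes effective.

October 23, 2030

From Monday, August 19, 2030, 20 business days (Aug 20, Aug 21, Aug 22, Aug 23, …, Sep 13, Sep 16, Sep 17, skipping weekends and the listed holiday on Aug 30) brings us to Tuesday, September 17, 2030, which is the last day of the re-inspection period.
The last day of the corrective action period: September 17, 2030 + 17 days = October 4, 2030.
The last day of the response period: October 4, 2030 + 5 days = October 9, 2030.
Adding 14 calendar days to October 9, 2030 gives October 23, 2030, which is the date termination becomes effective.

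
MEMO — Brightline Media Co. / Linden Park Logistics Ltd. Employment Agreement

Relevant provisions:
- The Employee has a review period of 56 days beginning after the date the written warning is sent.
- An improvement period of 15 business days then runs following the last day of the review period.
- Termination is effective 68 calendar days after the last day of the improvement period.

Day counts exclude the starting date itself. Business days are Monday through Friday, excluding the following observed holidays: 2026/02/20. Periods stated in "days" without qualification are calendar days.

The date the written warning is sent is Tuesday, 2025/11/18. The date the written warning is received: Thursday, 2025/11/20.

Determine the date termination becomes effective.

The last day of the review period: 2025/11/18 + 56 days = 2026/01/13.
The last day of the improvement period: 15 business days after Tuesday, 2026/01/13, skipping weekends — Jan 14, Jan 15, Jan 16, Jan 19, …, Jan 30, Feb 2, Feb 3 — lands on Tuesday, 2026/02/03.
The date termination becomes effective: 2026/02/03 + 68 days = 2026/04/12.

2026/04/12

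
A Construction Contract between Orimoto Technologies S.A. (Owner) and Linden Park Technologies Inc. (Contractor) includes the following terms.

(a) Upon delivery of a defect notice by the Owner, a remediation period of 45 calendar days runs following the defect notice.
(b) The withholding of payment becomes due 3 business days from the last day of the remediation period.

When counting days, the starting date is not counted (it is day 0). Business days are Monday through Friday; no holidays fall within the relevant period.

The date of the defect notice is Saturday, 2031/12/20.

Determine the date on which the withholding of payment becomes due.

2032/02/06

The last day of the remediation period: 2031/12/20 + 45 days = 2032/02/03.
The date on which the withholding of payment becomes due: counting 3 business days from Tuesday, 2032/02/03 (Feb 4, Feb 5, Feb 6, skipping weekends) reaches Friday, 2032/02/06.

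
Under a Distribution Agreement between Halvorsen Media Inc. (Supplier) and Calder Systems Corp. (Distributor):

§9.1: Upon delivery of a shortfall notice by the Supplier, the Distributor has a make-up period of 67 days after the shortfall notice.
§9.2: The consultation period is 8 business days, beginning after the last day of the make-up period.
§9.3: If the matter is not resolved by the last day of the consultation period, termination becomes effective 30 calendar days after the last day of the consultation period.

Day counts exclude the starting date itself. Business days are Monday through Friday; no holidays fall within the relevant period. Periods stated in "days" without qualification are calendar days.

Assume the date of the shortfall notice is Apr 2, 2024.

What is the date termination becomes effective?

The last day of the make-up period: Apr 2, 2024 + 67 days = Jun 8, 2024.
The last day of the consultation period: counting 8 business days from Saturday, Jun 8, 2024 (Jun 10, Jun 11, Jun 12, Jun 13, Jun 14, Jun 17, Jun 18, Jun 19, skipping weekends) reaches Wednesday, Jun 19, 2024.
Adding 30 calendar days to Jun 19, 2024 gives Jul 19, 2024, which is the date termination becomes effective.

Jul 19, 2024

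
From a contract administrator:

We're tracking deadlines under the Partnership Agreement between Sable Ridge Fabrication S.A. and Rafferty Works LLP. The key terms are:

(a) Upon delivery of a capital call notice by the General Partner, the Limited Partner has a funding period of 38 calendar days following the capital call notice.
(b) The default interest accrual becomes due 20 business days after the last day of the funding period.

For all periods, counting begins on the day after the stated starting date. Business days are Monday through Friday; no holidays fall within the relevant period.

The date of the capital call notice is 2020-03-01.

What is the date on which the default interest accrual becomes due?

2020-05-06

Adding 38 calendar days to 2020-03-01 gives 2020-04-08, which is the last day of the funding period.
The date on which the default interest accrual becomes due: counting 20 business days from Wednesday, 2020-04-08 (Apr 9, Apr 10, Apr 13, Apr 14, …, May 4, May 5, May 6, skipping weekends) reaches Wednesday, 2020-05-06.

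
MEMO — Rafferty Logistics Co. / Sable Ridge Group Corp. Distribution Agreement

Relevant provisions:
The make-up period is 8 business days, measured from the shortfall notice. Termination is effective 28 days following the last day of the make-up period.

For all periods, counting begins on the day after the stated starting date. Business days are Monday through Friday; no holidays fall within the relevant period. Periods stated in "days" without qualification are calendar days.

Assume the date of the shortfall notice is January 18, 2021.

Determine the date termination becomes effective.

From Monday, January 18, 2021, 8 business days (Jan 19, Jan 20, Jan 21, Jan 22, Jan 25, Jan 26, Jan 27, Jan 28, skipping weekends) brings us to Thursday, January 28, 2021, which is the last day of the make-up period.
The date termination becomes effective: January 28, 2021 + 28 days = February 25, 2021.

February 25, 2021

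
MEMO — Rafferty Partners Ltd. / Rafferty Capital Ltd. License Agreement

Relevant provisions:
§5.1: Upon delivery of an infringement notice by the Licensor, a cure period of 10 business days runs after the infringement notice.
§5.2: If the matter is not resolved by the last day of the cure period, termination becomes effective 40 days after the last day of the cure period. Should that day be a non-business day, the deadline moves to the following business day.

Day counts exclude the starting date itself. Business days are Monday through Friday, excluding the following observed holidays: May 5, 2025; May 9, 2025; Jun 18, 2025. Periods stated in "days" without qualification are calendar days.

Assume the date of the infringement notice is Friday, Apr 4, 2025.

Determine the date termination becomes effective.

May 28, 2025

From Friday, Apr 4, 2025, 10 business days (Apr 7, Apr 8, Apr 9, Apr 10, Apr 11, Apr 14, Apr 15, Apr 16, Apr 17, Apr 18, skipping weekends) brings us to Friday, Apr 18, 2025, which is the last day of the cure period.
The date termination becomes effective: Apr 18, 2025 + 40 days = May 28, 2025. May 28, 2025 is a Wednesday and is not a listed holiday, so no roll-forward applies.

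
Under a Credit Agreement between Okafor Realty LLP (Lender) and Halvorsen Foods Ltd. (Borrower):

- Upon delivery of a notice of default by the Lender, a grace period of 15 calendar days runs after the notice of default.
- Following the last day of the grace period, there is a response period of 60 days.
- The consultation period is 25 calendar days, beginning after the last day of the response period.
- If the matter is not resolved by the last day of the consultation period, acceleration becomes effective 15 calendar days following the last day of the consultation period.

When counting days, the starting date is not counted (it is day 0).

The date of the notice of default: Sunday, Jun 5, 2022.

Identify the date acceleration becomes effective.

Sep 28, 2022

The last day of the grace period: 15 calendar days after Jun 5, 2022 is Jun 20, 2022.
The last day of the response period: Jun 20, 2022 + 60 days = Aug 19, 2022.
Adding 25 calendar days to Aug 19, 2022 gives Sep 13, 2022, which is the last day of the consultation period.
Adding 15 calendar days to Sep 13, 2022 gives Sep 28, 2022, which is the date acceleration becomes effective.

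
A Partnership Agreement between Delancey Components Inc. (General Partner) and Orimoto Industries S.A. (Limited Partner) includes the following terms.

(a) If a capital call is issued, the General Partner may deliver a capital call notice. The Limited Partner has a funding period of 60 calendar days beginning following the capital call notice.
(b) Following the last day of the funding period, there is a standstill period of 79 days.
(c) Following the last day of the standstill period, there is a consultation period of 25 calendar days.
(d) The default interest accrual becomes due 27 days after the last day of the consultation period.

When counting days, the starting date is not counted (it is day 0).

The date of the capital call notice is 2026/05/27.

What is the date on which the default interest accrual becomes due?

2026/12/04

The last day of the funding period: 60 calendar days after 2026/05/27 is 2026/07/26.
The last day of the standstill period: 2026/07/26 + 79 days = 2026/10/13.
Adding 25 calendar days to 2026/10/13 gives 2026/11/07, which is the last day of the consultation period.
Adding 27 calendar days to 2026/11/07 gives 2026/12/04, which is the date on which the default interest accrual becomes due.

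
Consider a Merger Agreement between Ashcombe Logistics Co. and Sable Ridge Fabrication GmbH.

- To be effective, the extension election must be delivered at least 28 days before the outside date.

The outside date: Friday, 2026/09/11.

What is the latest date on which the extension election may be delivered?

2026/08/14

2026/09/11 minus 28 days is 2026/08/14.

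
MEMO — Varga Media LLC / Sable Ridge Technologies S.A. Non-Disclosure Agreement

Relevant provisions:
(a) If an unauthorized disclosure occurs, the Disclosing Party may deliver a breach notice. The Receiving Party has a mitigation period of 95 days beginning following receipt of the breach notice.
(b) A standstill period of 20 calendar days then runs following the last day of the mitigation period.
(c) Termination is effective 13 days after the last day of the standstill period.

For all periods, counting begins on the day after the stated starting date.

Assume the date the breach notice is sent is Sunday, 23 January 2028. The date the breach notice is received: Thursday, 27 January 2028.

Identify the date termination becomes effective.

The last day of the mitigation period: 95 calendar days after 27 January 2028 is 1 May 2028.
Adding 20 calendar days to 1 May 2028 gives 21 May 2028, which is the last day of the standstill period.
The date termination becomes effective: 21 May 2028 + 13 days = 3 June 2028.

3 June 2028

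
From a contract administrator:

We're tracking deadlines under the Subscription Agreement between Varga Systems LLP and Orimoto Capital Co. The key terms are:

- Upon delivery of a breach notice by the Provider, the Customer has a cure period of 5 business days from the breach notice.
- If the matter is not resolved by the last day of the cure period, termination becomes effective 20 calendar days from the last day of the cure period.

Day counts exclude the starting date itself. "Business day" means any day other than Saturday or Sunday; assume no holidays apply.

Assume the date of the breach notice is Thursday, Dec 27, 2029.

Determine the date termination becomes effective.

From Thursday, Dec 27, 2029, 5 business days (Dec 28, Dec 31, Jan 1, Jan 2, Jan 3, skipping weekends) brings us to Thursday, Jan 3, 2030, which is the last day of the cure period.
The date termination becomes effective: Jan 3, 2030 + 20 days = Jan 23, 2030.

Jan 23, 2030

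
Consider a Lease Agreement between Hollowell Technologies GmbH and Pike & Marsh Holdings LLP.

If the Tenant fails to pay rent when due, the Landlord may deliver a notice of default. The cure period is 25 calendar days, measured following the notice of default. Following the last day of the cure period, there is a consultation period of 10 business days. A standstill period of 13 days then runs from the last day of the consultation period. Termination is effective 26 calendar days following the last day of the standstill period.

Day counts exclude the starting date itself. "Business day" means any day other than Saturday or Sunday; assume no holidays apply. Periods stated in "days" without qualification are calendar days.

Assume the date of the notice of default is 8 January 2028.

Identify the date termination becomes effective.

The last day of the cure period: 8 January 2028 + 25 days = 2 February 2028.
The last day of the consultation period: counting 10 business days from Wednesday, 2 February 2028 (Feb 3, Feb 4, Feb 7, Feb 8, Feb 9, Feb 10, Feb 11, Feb 14, Feb 15, Feb 16, skipping weekends) reaches Wednesday, 16 February 2028.
The last day of the standstill period: 13 calendar days after 16 February 2028 is 29 February 2028.
The date termination becomes effective: 29 February 2028 + 26 days = 26 March 2028.

26 March 2028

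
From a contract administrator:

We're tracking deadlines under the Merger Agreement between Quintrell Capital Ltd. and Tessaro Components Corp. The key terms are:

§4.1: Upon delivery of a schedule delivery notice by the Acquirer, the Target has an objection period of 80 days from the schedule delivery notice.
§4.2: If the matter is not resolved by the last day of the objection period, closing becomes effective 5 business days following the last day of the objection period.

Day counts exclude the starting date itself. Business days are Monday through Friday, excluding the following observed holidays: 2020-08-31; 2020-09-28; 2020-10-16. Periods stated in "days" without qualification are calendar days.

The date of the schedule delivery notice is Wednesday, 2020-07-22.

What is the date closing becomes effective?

2020-10-19

The last day of the objection period: 2020-07-22 + 80 days = 2020-10-10.
The date closing becomes effective: 5 business days after Saturday, 2020-10-10, skipping weekends and the listed holiday on Oct 16 — Oct 12, Oct 13, Oct 14, Oct 15, Oct 19 — lands on Monday, 2020-10-19.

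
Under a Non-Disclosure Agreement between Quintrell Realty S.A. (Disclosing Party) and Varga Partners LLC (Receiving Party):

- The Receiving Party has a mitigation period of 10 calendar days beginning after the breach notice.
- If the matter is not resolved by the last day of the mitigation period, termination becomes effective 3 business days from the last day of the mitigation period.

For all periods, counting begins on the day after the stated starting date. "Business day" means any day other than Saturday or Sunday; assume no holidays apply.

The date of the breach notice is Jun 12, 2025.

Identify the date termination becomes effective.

The last day of the mitigation period: Jun 12, 2025 + 10 days = Jun 22, 2025.
The date termination becomes effective: counting 3 business days from Sunday, Jun 22, 2025 (Jun 23, Jun 24, Jun 25, skipping weekends) reaches Wednesday, Jun 25, 2025.

Jun 25, 2025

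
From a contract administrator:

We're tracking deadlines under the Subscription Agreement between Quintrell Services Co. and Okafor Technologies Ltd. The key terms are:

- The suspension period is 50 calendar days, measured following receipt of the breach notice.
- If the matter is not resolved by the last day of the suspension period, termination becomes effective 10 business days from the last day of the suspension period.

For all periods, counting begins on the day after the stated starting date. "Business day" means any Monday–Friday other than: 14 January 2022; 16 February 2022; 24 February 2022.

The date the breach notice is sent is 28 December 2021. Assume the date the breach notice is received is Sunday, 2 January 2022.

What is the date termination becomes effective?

The last day of the suspension period: 2 January 2022 + 50 days = 21 February 2022.
From Monday, 21 February 2022, 10 business days (Feb 22, Feb 23, Feb 25, Feb 28, Mar 1, Mar 2, Mar 3, Mar 4, Mar 7, Mar 8, skipping weekends and the listed holiday on Feb 24) brings us to Tuesday, 8 March 2022, which is the date termination becomes effective.

8 March 2022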